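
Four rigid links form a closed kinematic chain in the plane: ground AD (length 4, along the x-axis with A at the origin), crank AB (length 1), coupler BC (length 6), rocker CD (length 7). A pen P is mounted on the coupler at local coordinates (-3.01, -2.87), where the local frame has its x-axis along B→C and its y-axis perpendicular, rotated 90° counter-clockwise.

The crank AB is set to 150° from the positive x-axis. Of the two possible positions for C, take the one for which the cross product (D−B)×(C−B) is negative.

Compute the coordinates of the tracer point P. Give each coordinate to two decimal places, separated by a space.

-3.98 3.26

A=(0,0), D=(4.00,0)
B = A + 1.00·(cos150°, sin150°) = (-0.8660, 0.5000)
|BD| = 4.8916
circle(B,6.00) ∩ circle(D,7.00): a=1.1170, h=5.8951
  candidates: C₊=(0.8477,6.2501) cross=28.837; C₋=(-0.3574,-5.4784) cross=-28.837
  mode - wants cross < 0 → take C=(-0.3574,-5.4784) (cross=-28.837)
ex = (C−B)/|BC| = (0.0848,-0.9964); ey = (0.9964,0.0848)
P = B + -3.01·ex + -2.87·ey = (-3.9808,3.2559)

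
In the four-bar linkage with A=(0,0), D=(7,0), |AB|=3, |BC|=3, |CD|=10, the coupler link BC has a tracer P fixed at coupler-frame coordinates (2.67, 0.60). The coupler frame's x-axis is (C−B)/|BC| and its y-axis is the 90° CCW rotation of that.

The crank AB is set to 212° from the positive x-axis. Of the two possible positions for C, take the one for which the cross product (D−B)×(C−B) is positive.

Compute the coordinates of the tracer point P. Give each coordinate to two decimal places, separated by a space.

A=(0,0), D=(7.00,0)
B = A + 3.00·(cos212°, sin212°) = (-2.5441, -1.5898)
|BD| = 9.6756
circle(B,3.00) ∩ circle(D,10.00): a=0.1353, h=2.9969
  candidates: C₊=(-2.9031,1.3887) cross=28.997; C₋=(-1.9183,-4.5237) cross=-28.997
  mode + wants cross > 0 → take C=(-2.9031,1.3887) (cross=28.997)
ex = (C−B)/|BC| = (-0.1197,0.9928); ey = (-0.9928,-0.1197)
P = B + 2.67·ex + 0.60·ey = (-3.4593,0.9893)

-3.46 0.99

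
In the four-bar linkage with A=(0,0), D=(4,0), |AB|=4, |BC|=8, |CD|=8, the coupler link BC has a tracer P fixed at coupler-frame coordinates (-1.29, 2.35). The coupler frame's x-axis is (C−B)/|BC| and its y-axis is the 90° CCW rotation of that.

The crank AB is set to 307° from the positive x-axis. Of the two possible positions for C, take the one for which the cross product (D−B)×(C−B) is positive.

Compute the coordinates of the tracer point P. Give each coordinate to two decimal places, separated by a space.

A=(0,0), D=(4.00,0)
B = A + 4.00·(cos307°, sin307°) = (2.4073, -3.1945)
|BD| = 3.5696
circle(B,8.00) ∩ circle(D,8.00): a=1.7848, h=7.7984
  candidates: C₊=(-3.7754,1.8823) cross=27.837; C₋=(10.1827,-5.0769) cross=-27.837
  mode + wants cross > 0 → take C=(-3.7754,1.8823) (cross=27.837)
ex = (C−B)/|BC| = (-0.7728,0.6346); ey = (-0.6346,-0.7728)
P = B + -1.29·ex + 2.35·ey = (1.9129,-5.8293)

1.91 -5.83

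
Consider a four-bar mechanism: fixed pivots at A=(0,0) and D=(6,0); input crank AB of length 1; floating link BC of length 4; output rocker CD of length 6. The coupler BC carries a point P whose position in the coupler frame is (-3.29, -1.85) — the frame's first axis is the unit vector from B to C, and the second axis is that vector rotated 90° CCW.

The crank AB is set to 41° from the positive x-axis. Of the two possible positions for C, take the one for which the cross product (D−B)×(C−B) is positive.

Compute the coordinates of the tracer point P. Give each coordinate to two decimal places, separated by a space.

A=(0,0), D=(6.00,0)
B = A + 1.00·(cos41°, sin41°) = (0.7547, 0.6561)
|BD| = 5.2862
circle(B,4.00) ∩ circle(D,6.00): a=0.7513, h=3.9288
  candidates: C₊=(1.9878,4.4612) cross=20.768; C₋=(1.0126,-3.3356) cross=-20.768
  mode + wants cross > 0 → take C=(1.9878,4.4612) (cross=20.768)
ex = (C−B)/|BC| = (0.3083,0.9513); ey = (-0.9513,0.3083)
P = B + -3.29·ex + -1.85·ey = (1.5003,-3.0440)

1.50 -3.04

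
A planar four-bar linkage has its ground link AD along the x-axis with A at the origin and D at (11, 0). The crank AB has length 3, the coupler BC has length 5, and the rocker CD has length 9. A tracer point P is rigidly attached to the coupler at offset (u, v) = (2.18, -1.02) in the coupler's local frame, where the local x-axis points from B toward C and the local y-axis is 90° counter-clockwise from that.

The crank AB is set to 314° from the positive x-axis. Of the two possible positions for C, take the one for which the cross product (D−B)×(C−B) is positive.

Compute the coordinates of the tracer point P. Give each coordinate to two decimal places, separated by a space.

3.26 -0.06

A=(0,0), D=(11.00,0)
B = A + 3.00·(cos314°, sin314°) = (2.0840, -2.1580)
|BD| = 9.1735
circle(B,5.00) ∩ circle(D,9.00): a=1.5345, h=4.7587
  candidates: C₊=(2.4559,2.8281) cross=43.654; C₋=(4.6948,-6.4222) cross=-43.654
  mode + wants cross > 0 → take C=(2.4559,2.8281) (cross=43.654)
ex = (C−B)/|BC| = (0.0744,0.9972); ey = (-0.9972,0.0744)
P = B + 2.18·ex + -1.02·ey = (3.2633,-0.0599)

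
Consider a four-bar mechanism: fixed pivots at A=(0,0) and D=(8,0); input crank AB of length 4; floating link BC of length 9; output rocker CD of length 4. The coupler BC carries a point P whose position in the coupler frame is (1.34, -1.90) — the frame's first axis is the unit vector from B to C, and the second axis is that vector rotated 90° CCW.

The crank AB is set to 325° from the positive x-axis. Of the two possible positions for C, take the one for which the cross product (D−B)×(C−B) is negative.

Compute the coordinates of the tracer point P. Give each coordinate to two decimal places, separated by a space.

5.04 -3.81

A=(0,0), D=(8.00,0)
B = A + 4.00·(cos325°, sin325°) = (3.2766, -2.2943)
|BD| = 5.2511
circle(B,9.00) ∩ circle(D,4.00): a=8.8147, h=1.8168
  candidates: C₊=(10.4117,3.1912) cross=9.540; C₋=(11.9993,-0.0772) cross=-9.540
  mode - wants cross < 0 → take C=(11.9993,-0.0772) (cross=-9.540)
ex = (C−B)/|BC| = (0.9692,0.2463); ey = (-0.2463,0.9692)
P = B + 1.34·ex + -1.90·ey = (5.0434,-3.8057)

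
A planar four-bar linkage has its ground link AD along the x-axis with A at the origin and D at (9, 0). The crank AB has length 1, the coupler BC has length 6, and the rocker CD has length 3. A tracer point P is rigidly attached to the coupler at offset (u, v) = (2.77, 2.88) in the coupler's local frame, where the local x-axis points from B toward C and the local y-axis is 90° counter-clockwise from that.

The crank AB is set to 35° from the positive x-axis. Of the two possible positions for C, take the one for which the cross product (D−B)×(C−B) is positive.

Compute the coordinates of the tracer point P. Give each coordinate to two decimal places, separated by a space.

A=(0,0), D=(9.00,0)
B = A + 1.00·(cos35°, sin35°) = (0.8192, 0.5736)
|BD| = 8.2009
circle(B,6.00) ∩ circle(D,3.00): a=5.7466, h=1.7252
  candidates: C₊=(6.6724,1.8926) cross=14.148; C₋=(6.4310,-1.5493) cross=-14.148
  mode + wants cross > 0 → take C=(6.6724,1.8926) (cross=14.148)
ex = (C−B)/|BC| = (0.9755,0.2198); ey = (-0.2198,0.9755)
P = B + 2.77·ex + 2.88·ey = (2.8882,3.9921)

2.89 3.99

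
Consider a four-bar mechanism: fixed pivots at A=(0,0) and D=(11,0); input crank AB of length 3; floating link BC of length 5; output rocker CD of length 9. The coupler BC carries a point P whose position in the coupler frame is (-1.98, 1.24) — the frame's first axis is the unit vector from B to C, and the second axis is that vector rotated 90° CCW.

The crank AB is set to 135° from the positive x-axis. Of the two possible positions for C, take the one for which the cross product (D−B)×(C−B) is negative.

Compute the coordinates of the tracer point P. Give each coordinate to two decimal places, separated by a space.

-3.07 4.26

A=(0,0), D=(11.00,0)
B = A + 3.00·(cos135°, sin135°) = (-2.1213, 2.1213)
|BD| = 13.2917
circle(B,5.00) ∩ circle(D,9.00): a=4.5393, h=2.0964
  candidates: C₊=(2.6943,3.4664) cross=27.865; C₋=(2.0252,-0.6727) cross=-27.865
  mode - wants cross < 0 → take C=(2.0252,-0.6727) (cross=-27.865)
ex = (C−B)/|BC| = (0.8293,-0.5588); ey = (0.5588,0.8293)
P = B + -1.98·ex + 1.24·ey = (-3.0704,4.2561)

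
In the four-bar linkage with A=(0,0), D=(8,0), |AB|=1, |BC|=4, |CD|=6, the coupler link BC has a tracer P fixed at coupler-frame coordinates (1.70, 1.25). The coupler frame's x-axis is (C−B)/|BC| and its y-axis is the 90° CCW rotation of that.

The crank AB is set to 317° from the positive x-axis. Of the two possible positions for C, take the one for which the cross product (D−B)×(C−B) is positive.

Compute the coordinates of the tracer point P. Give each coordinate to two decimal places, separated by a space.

A=(0,0), D=(8.00,0)
B = A + 1.00·(cos317°, sin317°) = (0.7314, -0.6820)
|BD| = 7.3006
circle(B,4.00) ∩ circle(D,6.00): a=2.2805, h=3.2862
  candidates: C₊=(2.6949,2.8029) cross=23.991; C₋=(3.3089,-3.7408) cross=-23.991
  mode + wants cross > 0 → take C=(2.6949,2.8029) (cross=23.991)
ex = (C−B)/|BC| = (0.4909,0.8712); ey = (-0.8712,0.4909)
P = B + 1.70·ex + 1.25·ey = (0.4768,1.4127)

0.48 1.41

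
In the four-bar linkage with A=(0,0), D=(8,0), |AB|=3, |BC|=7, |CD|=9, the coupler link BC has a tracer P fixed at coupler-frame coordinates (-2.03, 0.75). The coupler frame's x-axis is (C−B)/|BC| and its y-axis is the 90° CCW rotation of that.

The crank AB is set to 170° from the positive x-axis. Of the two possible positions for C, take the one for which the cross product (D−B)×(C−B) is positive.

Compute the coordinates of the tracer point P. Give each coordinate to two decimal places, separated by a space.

-4.79 -0.62

A=(0,0), D=(8.00,0)
B = A + 3.00·(cos170°, sin170°) = (-2.9544, 0.5209)
|BD| = 10.9668
circle(B,7.00) ∩ circle(D,9.00): a=4.0245, h=5.7275
  candidates: C₊=(1.3376,6.0508) cross=62.812; C₋=(0.7934,-5.3912) cross=-62.812
  mode + wants cross > 0 → take C=(1.3376,6.0508) (cross=62.812)
ex = (C−B)/|BC| = (0.6131,0.7900); ey = (-0.7900,0.6131)
P = B + -2.03·ex + 0.75·ey = (-4.7916,-0.6228)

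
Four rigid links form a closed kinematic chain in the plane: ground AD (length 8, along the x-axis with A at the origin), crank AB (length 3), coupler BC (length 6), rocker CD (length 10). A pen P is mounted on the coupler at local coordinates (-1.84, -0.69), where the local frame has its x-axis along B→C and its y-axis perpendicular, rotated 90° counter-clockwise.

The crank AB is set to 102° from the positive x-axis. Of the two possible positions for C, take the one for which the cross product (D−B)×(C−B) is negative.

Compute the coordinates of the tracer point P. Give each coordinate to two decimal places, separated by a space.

A=(0,0), D=(8.00,0)
B = A + 3.00·(cos102°, sin102°) = (-0.6237, 2.9344)
|BD| = 9.1093
circle(B,6.00) ∩ circle(D,10.00): a=1.0418, h=5.9089
  candidates: C₊=(2.2660,8.1927) cross=53.826; C₋=(-1.5410,-2.9950) cross=-53.826
  mode - wants cross < 0 → take C=(-1.5410,-2.9950) (cross=-53.826)
ex = (C−B)/|BC| = (-0.1529,-0.9882); ey = (0.9882,-0.1529)
P = B + -1.84·ex + -0.69·ey = (-1.0243,4.8583)

-1.02 4.86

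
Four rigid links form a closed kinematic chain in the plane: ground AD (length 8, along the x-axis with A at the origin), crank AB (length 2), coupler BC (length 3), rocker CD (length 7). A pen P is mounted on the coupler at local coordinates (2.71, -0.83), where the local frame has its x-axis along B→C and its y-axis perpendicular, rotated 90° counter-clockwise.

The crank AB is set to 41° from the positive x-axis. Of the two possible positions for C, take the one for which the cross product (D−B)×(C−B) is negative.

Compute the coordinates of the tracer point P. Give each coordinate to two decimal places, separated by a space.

0.41 -1.30

A=(0,0), D=(8.00,0)
B = A + 2.00·(cos41°, sin41°) = (1.5094, 1.3121)
|BD| = 6.6219
circle(B,3.00) ∩ circle(D,7.00): a=0.2906, h=2.9859
  candidates: C₊=(2.3860,4.1812) cross=19.772; C₋=(1.2027,-1.6722) cross=-19.772
  mode - wants cross < 0 → take C=(1.2027,-1.6722) (cross=-19.772)
ex = (C−B)/|BC| = (-0.1023,-0.9948); ey = (0.9948,-0.1023)
P = B + 2.71·ex + -0.83·ey = (0.4067,-1.2988)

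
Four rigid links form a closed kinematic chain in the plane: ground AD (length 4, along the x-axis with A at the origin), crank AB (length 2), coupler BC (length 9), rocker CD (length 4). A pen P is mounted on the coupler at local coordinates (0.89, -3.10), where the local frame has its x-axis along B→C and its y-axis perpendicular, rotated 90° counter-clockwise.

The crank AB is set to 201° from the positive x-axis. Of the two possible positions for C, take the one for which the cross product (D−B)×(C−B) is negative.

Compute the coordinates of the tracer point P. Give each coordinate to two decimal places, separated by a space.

A=(0,0), D=(4.00,0)
B = A + 2.00·(cos201°, sin201°) = (-1.8672, -0.7167)
|BD| = 5.9108
circle(B,9.00) ∩ circle(D,4.00): a=8.4538, h=3.0875
  candidates: C₊=(6.1499,3.3731) cross=18.250; C₋=(6.8987,-2.7564) cross=-18.250
  mode - wants cross < 0 → take C=(6.8987,-2.7564) (cross=-18.250)
ex = (C−B)/|BC| = (0.9740,-0.2266); ey = (0.2266,0.9740)
P = B + 0.89·ex + -3.10·ey = (-1.7029,-3.9378)

-1.70 -3.94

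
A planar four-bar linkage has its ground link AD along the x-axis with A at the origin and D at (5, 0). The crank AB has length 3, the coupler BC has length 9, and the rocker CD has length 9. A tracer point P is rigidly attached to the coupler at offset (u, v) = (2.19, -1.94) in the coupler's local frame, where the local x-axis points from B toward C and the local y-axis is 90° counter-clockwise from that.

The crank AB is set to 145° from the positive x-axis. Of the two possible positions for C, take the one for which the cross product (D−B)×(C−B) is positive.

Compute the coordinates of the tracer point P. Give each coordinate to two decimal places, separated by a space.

0.42 2.24

A=(0,0), D=(5.00,0)
B = A + 3.00·(cos145°, sin145°) = (-2.4575, 1.7207)
|BD| = 7.6534
circle(B,9.00) ∩ circle(D,9.00): a=3.8267, h=8.1459
  candidates: C₊=(3.1027,8.7977) cross=62.344; C₋=(-0.5602,-7.0770) cross=-62.344
  mode + wants cross > 0 → take C=(3.1027,8.7977) (cross=62.344)
ex = (C−B)/|BC| = (0.6178,0.7863); ey = (-0.7863,0.6178)
P = B + 2.19·ex + -1.94·ey = (0.4210,2.2443)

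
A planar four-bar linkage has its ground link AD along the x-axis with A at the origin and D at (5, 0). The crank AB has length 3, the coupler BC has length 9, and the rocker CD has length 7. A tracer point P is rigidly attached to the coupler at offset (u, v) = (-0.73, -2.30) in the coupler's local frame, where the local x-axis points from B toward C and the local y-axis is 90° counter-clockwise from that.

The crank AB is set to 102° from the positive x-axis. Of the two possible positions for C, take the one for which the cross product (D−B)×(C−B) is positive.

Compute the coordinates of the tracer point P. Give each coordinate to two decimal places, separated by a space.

-0.39 0.53

A=(0,0), D=(5.00,0)
B = A + 3.00·(cos102°, sin102°) = (-0.6237, 2.9344)
|BD| = 6.3433
circle(B,9.00) ∩ circle(D,7.00): a=5.6940, h=6.9698
  candidates: C₊=(7.6486,6.4796) cross=44.212; C₋=(1.2001,-5.8788) cross=-44.212
  mode + wants cross > 0 → take C=(7.6486,6.4796) (cross=44.212)
ex = (C−B)/|BC| = (0.9192,0.3939); ey = (-0.3939,0.9192)
P = B + -0.73·ex + -2.30·ey = (-0.3887,0.5328)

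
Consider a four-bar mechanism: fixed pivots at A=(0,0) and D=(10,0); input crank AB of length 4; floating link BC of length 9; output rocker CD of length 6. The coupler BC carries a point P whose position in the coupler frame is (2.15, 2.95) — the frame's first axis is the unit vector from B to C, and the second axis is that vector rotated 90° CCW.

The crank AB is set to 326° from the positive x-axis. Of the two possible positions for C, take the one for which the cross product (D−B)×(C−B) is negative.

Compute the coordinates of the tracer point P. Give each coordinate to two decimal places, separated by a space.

6.46 -0.37

A=(0,0), D=(10.00,0)
B = A + 4.00·(cos326°, sin326°) = (3.3162, -2.2368)
|BD| = 7.0482
circle(B,9.00) ∩ circle(D,6.00): a=6.7164, h=5.9908
  candidates: C₊=(7.7842,5.5758) cross=42.224; C₋=(11.5866,-5.7864) cross=-42.224
  mode - wants cross < 0 → take C=(11.5866,-5.7864) (cross=-42.224)
ex = (C−B)/|BC| = (0.9189,-0.3944); ey = (0.3944,0.9189)
P = B + 2.15·ex + 2.95·ey = (6.4554,-0.3739)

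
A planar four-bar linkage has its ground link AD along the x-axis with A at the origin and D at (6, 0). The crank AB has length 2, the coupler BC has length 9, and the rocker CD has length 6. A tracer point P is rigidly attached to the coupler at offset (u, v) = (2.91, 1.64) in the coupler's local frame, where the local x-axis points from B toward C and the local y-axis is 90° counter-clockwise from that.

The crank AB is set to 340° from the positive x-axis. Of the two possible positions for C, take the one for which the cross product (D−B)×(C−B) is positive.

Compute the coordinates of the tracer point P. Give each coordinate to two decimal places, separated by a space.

A=(0,0), D=(6.00,0)
B = A + 2.00·(cos340°, sin340°) = (1.8794, -0.6840)
|BD| = 4.1770
circle(B,9.00) ∩ circle(D,6.00): a=7.4751, h=5.0122
  candidates: C₊=(8.4328,5.4847) cross=20.936; C₋=(10.0744,-4.4044) cross=-20.936
  mode + wants cross > 0 → take C=(8.4328,5.4847) (cross=20.936)
ex = (C−B)/|BC| = (0.7282,0.6854); ey = (-0.6854,0.7282)
P = B + 2.91·ex + 1.64·ey = (2.8742,2.5047)

2.87 2.50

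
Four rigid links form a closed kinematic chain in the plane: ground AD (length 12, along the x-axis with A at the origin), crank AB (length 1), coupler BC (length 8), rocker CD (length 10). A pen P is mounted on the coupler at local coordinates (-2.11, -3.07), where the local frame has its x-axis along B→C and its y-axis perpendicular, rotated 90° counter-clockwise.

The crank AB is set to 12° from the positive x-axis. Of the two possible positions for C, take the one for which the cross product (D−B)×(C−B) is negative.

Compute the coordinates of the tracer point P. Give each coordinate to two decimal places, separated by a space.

A=(0,0), D=(12.00,0)
B = A + 1.00·(cos12°, sin12°) = (0.9781, 0.2079)
|BD| = 11.0238
circle(B,8.00) ∩ circle(D,10.00): a=3.8791, h=6.9966
  candidates: C₊=(4.9885,7.1301) cross=77.129; C₋=(4.7246,-6.8606) cross=-77.129
  mode - wants cross < 0 → take C=(4.7246,-6.8606) (cross=-77.129)
ex = (C−B)/|BC| = (0.4683,-0.8836); ey = (0.8836,0.4683)
P = B + -2.11·ex + -3.07·ey = (-2.7225,0.6345)

-2.72 0.63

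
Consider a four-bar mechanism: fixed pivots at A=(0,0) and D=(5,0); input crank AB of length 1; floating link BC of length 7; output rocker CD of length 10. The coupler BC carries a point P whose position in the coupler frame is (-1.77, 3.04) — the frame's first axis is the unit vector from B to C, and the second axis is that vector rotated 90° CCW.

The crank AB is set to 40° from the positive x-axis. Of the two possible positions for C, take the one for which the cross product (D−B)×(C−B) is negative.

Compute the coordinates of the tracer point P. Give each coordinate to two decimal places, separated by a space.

4.21 -0.05

A=(0,0), D=(5.00,0)
B = A + 1.00·(cos40°, sin40°) = (0.7660, 0.6428)
|BD| = 4.2825
circle(B,7.00) ∩ circle(D,10.00): a=-3.8133, h=5.8702
  candidates: C₊=(-2.1229,7.0188) cross=25.139; C₋=(-3.8851,-4.5885) cross=-25.139
  mode - wants cross < 0 → take C=(-3.8851,-4.5885) (cross=-25.139)
ex = (C−B)/|BC| = (-0.6645,-0.7473); ey = (0.7473,-0.6645)
P = B + -1.77·ex + 3.04·ey = (4.2140,-0.0544)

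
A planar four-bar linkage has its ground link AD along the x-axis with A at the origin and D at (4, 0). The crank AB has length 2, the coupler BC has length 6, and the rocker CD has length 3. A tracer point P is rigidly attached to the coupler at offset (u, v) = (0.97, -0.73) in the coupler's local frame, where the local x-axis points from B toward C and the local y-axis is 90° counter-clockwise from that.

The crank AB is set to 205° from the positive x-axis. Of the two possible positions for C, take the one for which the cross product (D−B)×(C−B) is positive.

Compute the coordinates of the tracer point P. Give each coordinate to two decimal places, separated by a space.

-0.60 -0.83

A=(0,0), D=(4.00,0)
B = A + 2.00·(cos205°, sin205°) = (-1.8126, -0.8452)
|BD| = 5.8737
circle(B,6.00) ∩ circle(D,3.00): a=5.2352, h=2.9313
  candidates: C₊=(2.9463,2.8089) cross=17.218; C₋=(3.7899,-2.9926) cross=-17.218
  mode + wants cross > 0 → take C=(2.9463,2.8089) (cross=17.218)
ex = (C−B)/|BC| = (0.7932,0.6090); ey = (-0.6090,0.7932)
P = B + 0.97·ex + -0.73·ey = (-0.5987,-0.8335)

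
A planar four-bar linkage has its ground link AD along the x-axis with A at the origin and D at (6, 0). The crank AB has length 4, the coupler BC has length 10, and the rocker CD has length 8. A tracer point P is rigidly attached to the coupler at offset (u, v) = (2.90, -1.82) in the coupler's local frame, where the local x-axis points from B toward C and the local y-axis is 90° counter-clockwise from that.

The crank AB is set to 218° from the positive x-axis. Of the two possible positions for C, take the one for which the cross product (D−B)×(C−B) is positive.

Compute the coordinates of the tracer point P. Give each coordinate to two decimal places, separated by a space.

-0.23 -0.68

A=(0,0), D=(6.00,0)
B = A + 4.00·(cos218°, sin218°) = (-3.1520, -2.4626)
|BD| = 9.4776
circle(B,10.00) ∩ circle(D,8.00): a=6.6380, h=7.4791
  candidates: C₊=(1.3146,6.4844) cross=70.884; C₋=(5.2013,-7.9600) cross=-70.884
  mode + wants cross > 0 → take C=(1.3146,6.4844) (cross=70.884)
ex = (C−B)/|BC| = (0.4467,0.8947); ey = (-0.8947,0.4467)
P = B + 2.90·ex + -1.82·ey = (-0.2284,-0.6809)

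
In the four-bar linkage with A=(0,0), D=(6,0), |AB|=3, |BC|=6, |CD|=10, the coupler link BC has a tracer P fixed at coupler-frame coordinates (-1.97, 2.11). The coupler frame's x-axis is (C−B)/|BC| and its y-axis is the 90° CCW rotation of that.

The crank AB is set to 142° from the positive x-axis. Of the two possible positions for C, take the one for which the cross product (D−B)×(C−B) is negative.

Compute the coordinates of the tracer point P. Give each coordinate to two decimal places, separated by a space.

-0.02 3.54

A=(0,0), D=(6.00,0)
B = A + 3.00·(cos142°, sin142°) = (-2.3640, 1.8470)
|BD| = 8.5655
circle(B,6.00) ∩ circle(D,10.00): a=0.5469, h=5.9750
  candidates: C₊=(-0.5416,7.5635) cross=51.179; C₋=(-3.1184,-4.1054) cross=-51.179
  mode - wants cross < 0 → take C=(-3.1184,-4.1054) (cross=-51.179)
ex = (C−B)/|BC| = (-0.1257,-0.9921); ey = (0.9921,-0.1257)
P = B + -1.97·ex + 2.11·ey = (-0.0231,3.5361)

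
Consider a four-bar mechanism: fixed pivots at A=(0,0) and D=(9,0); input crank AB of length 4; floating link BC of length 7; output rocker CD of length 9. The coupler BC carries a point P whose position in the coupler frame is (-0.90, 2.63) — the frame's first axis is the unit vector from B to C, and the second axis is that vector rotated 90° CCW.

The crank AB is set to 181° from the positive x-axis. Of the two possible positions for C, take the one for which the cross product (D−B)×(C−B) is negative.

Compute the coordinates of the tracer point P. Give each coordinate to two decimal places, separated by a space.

-2.96 2.51

A=(0,0), D=(9.00,0)
B = A + 4.00·(cos181°, sin181°) = (-3.9994, -0.0698)
|BD| = 12.9996
circle(B,7.00) ∩ circle(D,9.00): a=5.2690, h=4.6085
  candidates: C₊=(1.2448,4.5669) cross=59.908; C₋=(1.2943,-4.6499) cross=-59.908
  mode - wants cross < 0 → take C=(1.2943,-4.6499) (cross=-59.908)
ex = (C−B)/|BC| = (0.7562,-0.6543); ey = (0.6543,0.7562)
P = B + -0.90·ex + 2.63·ey = (-2.9592,2.5080)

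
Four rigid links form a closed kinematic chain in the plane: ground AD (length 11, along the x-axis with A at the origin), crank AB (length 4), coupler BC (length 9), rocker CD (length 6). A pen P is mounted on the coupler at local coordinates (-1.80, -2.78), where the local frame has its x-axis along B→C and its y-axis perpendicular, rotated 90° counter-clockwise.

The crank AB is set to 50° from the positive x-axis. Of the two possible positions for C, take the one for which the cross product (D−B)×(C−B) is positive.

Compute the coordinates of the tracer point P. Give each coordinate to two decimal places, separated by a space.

1.78 -0.15

A=(0,0), D=(11.00,0)
B = A + 4.00·(cos50°, sin50°) = (2.5712, 3.0642)
|BD| = 8.9685
circle(B,9.00) ∩ circle(D,6.00): a=6.9930, h=5.6655
  candidates: C₊=(11.0790,5.9995) cross=50.811; C₋=(7.2077,-4.6496) cross=-50.811
  mode + wants cross > 0 → take C=(11.0790,5.9995) (cross=50.811)
ex = (C−B)/|BC| = (0.9453,0.3261); ey = (-0.3261,0.9453)
P = B + -1.80·ex + -2.78·ey = (1.7763,-0.1509)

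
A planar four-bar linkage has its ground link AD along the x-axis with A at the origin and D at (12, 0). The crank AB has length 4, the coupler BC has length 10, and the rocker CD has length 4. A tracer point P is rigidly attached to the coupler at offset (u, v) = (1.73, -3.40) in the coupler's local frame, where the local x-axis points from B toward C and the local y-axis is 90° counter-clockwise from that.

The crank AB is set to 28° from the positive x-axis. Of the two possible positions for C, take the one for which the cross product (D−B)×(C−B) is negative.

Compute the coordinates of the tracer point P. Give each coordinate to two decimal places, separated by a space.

2.94 -1.89

A=(0,0), D=(12.00,0)
B = A + 4.00·(cos28°, sin28°) = (3.5318, 1.8779)
|BD| = 8.6739
circle(B,10.00) ∩ circle(D,4.00): a=9.1791, h=3.9680
  candidates: C₊=(13.3522,3.7645) cross=34.418; C₋=(11.6341,-3.9832) cross=-34.418
  mode - wants cross < 0 → take C=(11.6341,-3.9832) (cross=-34.418)
ex = (C−B)/|BC| = (0.8102,-0.5861); ey = (0.5861,0.8102)
P = B + 1.73·ex + -3.40·ey = (2.9407,-1.8909)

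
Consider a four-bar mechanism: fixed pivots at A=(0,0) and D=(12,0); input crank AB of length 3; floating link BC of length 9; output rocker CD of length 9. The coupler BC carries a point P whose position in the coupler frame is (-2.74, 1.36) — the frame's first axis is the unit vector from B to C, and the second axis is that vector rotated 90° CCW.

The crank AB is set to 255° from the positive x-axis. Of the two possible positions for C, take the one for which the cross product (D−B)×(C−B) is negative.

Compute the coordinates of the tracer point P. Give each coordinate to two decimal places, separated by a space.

-2.45 -0.33

A=(0,0), D=(12.00,0)
B = A + 3.00·(cos255°, sin255°) = (-0.7765, -2.8978)
|BD| = 13.1010
circle(B,9.00) ∩ circle(D,9.00): a=6.5505, h=6.1718
  candidates: C₊=(4.2466,4.5701) cross=80.857; C₋=(6.9769,-7.4678) cross=-80.857
  mode - wants cross < 0 → take C=(6.9769,-7.4678) (cross=-80.857)
ex = (C−B)/|BC| = (0.8615,-0.5078); ey = (0.5078,0.8615)
P = B + -2.74·ex + 1.36·ey = (-2.4463,-0.3348)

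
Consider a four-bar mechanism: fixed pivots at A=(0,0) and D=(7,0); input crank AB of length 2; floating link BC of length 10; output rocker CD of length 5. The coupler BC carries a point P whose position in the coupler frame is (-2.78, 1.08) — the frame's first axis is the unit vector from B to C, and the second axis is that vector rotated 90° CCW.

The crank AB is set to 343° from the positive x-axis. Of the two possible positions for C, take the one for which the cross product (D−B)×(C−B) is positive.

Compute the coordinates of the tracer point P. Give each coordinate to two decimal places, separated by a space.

-1.05 -0.28

A=(0,0), D=(7.00,0)
B = A + 2.00·(cos343°, sin343°) = (1.9126, -0.5847)
|BD| = 5.1209
circle(B,10.00) ∩ circle(D,5.00): a=9.8834, h=1.5227
  candidates: C₊=(11.5575,2.0565) cross=7.797; C₋=(11.9052,-0.9689) cross=-7.797
  mode + wants cross > 0 → take C=(11.5575,2.0565) (cross=7.797)
ex = (C−B)/|BC| = (0.9645,0.2641); ey = (-0.2641,0.9645)
P = B + -2.78·ex + 1.08·ey = (-1.0539,-0.2774)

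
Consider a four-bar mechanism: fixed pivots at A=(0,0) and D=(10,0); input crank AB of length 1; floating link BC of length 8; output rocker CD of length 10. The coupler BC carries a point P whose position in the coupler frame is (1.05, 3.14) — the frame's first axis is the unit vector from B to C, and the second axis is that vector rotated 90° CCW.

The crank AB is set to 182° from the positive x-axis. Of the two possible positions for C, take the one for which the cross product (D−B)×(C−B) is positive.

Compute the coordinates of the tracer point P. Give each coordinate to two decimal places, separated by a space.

-3.25 2.39

A=(0,0), D=(10.00,0)
B = A + 1.00·(cos182°, sin182°) = (-0.9994, -0.0349)
|BD| = 10.9994
circle(B,8.00) ∩ circle(D,10.00): a=3.8633, h=7.0054
  candidates: C₊=(2.8416,6.9827) cross=77.055; C₋=(2.8861,-7.0280) cross=-77.055
  mode + wants cross > 0 → take C=(2.8416,6.9827) (cross=77.055)
ex = (C−B)/|BC| = (0.4801,0.8772); ey = (-0.8772,0.4801)
P = B + 1.05·ex + 3.14·ey = (-3.2497,2.3938)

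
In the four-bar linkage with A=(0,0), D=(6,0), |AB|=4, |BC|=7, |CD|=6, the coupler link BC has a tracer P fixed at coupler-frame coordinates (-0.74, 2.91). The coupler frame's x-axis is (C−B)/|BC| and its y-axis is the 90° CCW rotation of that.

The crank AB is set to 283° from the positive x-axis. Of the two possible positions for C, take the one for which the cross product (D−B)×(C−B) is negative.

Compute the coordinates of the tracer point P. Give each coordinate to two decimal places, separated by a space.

0.97 -0.90

A=(0,0), D=(6.00,0)
B = A + 4.00·(cos283°, sin283°) = (0.8998, -3.8975)
|BD| = 6.4189
circle(B,7.00) ∩ circle(D,6.00): a=4.2221, h=5.5834
  candidates: C₊=(0.8643,3.1024) cross=35.839; C₋=(7.6447,-5.7702) cross=-35.839
  mode - wants cross < 0 → take C=(7.6447,-5.7702) (cross=-35.839)
ex = (C−B)/|BC| = (0.9635,-0.2675); ey = (0.2675,0.9635)
P = B + -0.74·ex + 2.91·ey = (0.9653,-0.8956)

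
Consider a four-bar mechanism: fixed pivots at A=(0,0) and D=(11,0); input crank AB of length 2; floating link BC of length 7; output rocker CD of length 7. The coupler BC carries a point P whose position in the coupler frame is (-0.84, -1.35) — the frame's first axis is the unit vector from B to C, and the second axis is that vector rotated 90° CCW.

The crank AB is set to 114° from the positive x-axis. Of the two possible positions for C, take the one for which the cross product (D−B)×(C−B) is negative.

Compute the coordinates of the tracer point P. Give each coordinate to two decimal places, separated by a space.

A=(0,0), D=(11.00,0)
B = A + 2.00·(cos114°, sin114°) = (-0.8135, 1.8271)
|BD| = 11.9539
circle(B,7.00) ∩ circle(D,7.00): a=5.9770, h=3.6436
  candidates: C₊=(5.6502,4.5143) cross=43.555; C₋=(4.5364,-2.6873) cross=-43.555
  mode - wants cross < 0 → take C=(4.5364,-2.6873) (cross=-43.555)
ex = (C−B)/|BC| = (0.7643,-0.6449); ey = (0.6449,0.7643)
P = B + -0.84·ex + -1.35·ey = (-2.3261,1.3371)

-2.33 1.34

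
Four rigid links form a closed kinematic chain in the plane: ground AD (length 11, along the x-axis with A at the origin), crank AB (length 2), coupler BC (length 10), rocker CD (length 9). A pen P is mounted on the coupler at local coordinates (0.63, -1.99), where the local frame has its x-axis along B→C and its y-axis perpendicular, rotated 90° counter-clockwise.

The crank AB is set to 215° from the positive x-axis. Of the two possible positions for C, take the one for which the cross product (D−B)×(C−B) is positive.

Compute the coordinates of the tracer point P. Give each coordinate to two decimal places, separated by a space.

0.29 -1.94

A=(0,0), D=(11.00,0)
B = A + 2.00·(cos215°, sin215°) = (-1.6383, -1.1472)
|BD| = 12.6903
circle(B,10.00) ∩ circle(D,9.00): a=7.0937, h=7.0483
  candidates: C₊=(4.7892,6.5136) cross=89.445; C₋=(6.0635,-7.5254) cross=-89.445
  mode + wants cross > 0 → take C=(4.7892,6.5136) (cross=89.445)
ex = (C−B)/|BC| = (0.6428,0.7661); ey = (-0.7661,0.6428)
P = B + 0.63·ex + -1.99·ey = (0.2911,-1.9436)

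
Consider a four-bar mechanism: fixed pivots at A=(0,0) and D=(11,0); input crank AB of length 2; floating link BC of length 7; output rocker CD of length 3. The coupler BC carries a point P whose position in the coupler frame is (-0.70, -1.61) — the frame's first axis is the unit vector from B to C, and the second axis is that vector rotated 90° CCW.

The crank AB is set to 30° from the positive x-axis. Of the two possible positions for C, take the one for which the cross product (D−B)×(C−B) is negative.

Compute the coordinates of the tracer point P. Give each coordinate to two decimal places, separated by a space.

A=(0,0), D=(11.00,0)
B = A + 2.00·(cos30°, sin30°) = (1.7321, 1.0000)
|BD| = 9.3217
circle(B,7.00) ∩ circle(D,3.00): a=6.8064, h=1.6349
  candidates: C₊=(8.6746,1.8953) cross=15.240; C₋=(8.3238,-1.3557) cross=-15.240
  mode - wants cross < 0 → take C=(8.3238,-1.3557) (cross=-15.240)
ex = (C−B)/|BC| = (0.9417,-0.3365); ey = (0.3365,0.9417)
P = B + -0.70·ex + -1.61·ey = (0.5311,-0.2805)

0.53 -0.28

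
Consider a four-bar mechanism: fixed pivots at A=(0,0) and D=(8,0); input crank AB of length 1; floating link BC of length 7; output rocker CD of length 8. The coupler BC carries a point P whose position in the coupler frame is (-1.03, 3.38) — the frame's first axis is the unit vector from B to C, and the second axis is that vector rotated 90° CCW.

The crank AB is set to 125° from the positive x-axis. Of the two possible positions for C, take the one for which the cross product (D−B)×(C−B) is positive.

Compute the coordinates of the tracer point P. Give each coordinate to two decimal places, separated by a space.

-3.94 1.91

A=(0,0), D=(8.00,0)
B = A + 1.00·(cos125°, sin125°) = (-0.5736, 0.8192)
|BD| = 8.6126
circle(B,7.00) ∩ circle(D,8.00): a=3.4355, h=6.0990
  candidates: C₊=(3.4264,6.5637) cross=52.528; C₋=(2.2663,-5.5789) cross=-52.528
  mode + wants cross > 0 → take C=(3.4264,6.5637) (cross=52.528)
ex = (C−B)/|BC| = (0.5714,0.8207); ey = (-0.8207,0.5714)
P = B + -1.03·ex + 3.38·ey = (-3.9360,1.9053)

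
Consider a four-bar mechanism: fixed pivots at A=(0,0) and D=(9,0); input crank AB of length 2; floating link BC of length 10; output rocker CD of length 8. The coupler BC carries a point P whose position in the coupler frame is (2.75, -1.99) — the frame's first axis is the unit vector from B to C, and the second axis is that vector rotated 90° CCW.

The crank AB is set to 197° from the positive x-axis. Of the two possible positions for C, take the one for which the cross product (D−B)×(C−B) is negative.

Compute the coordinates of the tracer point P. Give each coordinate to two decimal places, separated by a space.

A=(0,0), D=(9.00,0)
B = A + 2.00·(cos197°, sin197°) = (-1.9126, -0.5847)
|BD| = 10.9283
circle(B,10.00) ∩ circle(D,8.00): a=7.1112, h=7.0307
  candidates: C₊=(4.8122,6.8164) cross=76.833; C₋=(5.5646,-7.2248) cross=-76.833
  mode - wants cross < 0 → take C=(5.5646,-7.2248) (cross=-76.833)
ex = (C−B)/|BC| = (0.7477,-0.6640); ey = (0.6640,0.7477)
P = B + 2.75·ex + -1.99·ey = (-1.1777,-3.8987)

-1.18 -3.90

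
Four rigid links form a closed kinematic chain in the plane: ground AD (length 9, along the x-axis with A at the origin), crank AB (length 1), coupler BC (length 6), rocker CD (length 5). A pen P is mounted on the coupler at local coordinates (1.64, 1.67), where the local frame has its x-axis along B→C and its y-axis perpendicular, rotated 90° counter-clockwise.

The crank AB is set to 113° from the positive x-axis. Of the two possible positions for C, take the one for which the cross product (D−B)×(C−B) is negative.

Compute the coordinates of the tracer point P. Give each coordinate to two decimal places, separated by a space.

A=(0,0), D=(9.00,0)
B = A + 1.00·(cos113°, sin113°) = (-0.3907, 0.9205)
|BD| = 9.4357
circle(B,6.00) ∩ circle(D,5.00): a=5.3008, h=2.8110
  candidates: C₊=(5.1590,3.2010) cross=26.524; C₋=(4.6105,-2.3942) cross=-26.524
  mode - wants cross < 0 → take C=(4.6105,-2.3942) (cross=-26.524)
ex = (C−B)/|BC| = (0.8335,-0.5525); ey = (0.5525,0.8335)
P = B + 1.64·ex + 1.67·ey = (1.8989,1.4065)

1.90 1.41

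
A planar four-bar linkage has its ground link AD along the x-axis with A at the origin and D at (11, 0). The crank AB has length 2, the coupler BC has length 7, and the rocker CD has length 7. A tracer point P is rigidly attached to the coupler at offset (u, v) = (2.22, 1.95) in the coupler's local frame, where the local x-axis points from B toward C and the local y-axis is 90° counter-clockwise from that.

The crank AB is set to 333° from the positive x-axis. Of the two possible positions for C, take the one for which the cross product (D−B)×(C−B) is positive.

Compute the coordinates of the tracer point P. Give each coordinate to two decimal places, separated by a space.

1.50 2.03

A=(0,0), D=(11.00,0)
B = A + 2.00·(cos333°, sin333°) = (1.7820, -0.9080)
|BD| = 9.2626
circle(B,7.00) ∩ circle(D,7.00): a=4.6313, h=5.2489
  candidates: C₊=(5.8765,4.7696) cross=48.619; C₋=(6.9055,-5.6776) cross=-48.619
  mode + wants cross > 0 → take C=(5.8765,4.7696) (cross=48.619)
ex = (C−B)/|BC| = (0.5849,0.8111); ey = (-0.8111,0.5849)
P = B + 2.22·ex + 1.95·ey = (1.4989,2.0332)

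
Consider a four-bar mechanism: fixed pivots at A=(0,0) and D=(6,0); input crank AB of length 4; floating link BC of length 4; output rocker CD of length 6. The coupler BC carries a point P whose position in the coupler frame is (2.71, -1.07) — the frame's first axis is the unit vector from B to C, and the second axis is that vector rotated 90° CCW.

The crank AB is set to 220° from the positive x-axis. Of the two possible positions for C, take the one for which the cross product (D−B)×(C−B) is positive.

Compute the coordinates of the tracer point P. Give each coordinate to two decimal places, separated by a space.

-0.30 -1.65

A=(0,0), D=(6.00,0)
B = A + 4.00·(cos220°, sin220°) = (-3.0642, -2.5712)
|BD| = 9.4218
circle(B,4.00) ∩ circle(D,6.00): a=3.6495, h=1.6374
  candidates: C₊=(-0.0000,0.0000) cross=15.427; C₋=(0.8937,-3.1504) cross=-15.427
  mode + wants cross > 0 → take C=(-0.0000,0.0000) (cross=15.427)
ex = (C−B)/|BC| = (0.7660,0.6428); ey = (-0.6428,0.7660)
P = B + 2.71·ex + -1.07·ey = (-0.3004,-1.6489)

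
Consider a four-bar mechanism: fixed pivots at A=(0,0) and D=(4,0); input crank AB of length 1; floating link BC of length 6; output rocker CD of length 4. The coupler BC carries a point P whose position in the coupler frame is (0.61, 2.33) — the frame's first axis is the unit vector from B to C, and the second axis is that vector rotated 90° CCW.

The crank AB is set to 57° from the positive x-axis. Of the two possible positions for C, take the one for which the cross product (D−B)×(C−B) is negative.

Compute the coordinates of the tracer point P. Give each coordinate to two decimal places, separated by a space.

A=(0,0), D=(4.00,0)
B = A + 1.00·(cos57°, sin57°) = (0.5446, 0.8387)
|BD| = 3.5557
circle(B,6.00) ∩ circle(D,4.00): a=4.5902, h=3.8639
  candidates: C₊=(5.9167,3.5109) cross=13.739; C₋=(4.0940,-3.9989) cross=-13.739
  mode - wants cross < 0 → take C=(4.0940,-3.9989) (cross=-13.739)
ex = (C−B)/|BC| = (0.5916,-0.8063); ey = (0.8063,0.5916)
P = B + 0.61·ex + 2.33·ey = (2.7841,1.7252)

2.78 1.73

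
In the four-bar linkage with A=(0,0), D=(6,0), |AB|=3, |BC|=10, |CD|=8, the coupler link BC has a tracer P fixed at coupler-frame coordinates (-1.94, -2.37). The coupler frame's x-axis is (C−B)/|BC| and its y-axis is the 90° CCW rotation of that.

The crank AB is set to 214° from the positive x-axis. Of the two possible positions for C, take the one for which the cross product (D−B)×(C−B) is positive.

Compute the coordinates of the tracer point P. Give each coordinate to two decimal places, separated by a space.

-1.34 -4.52

A=(0,0), D=(6.00,0)
B = A + 3.00·(cos214°, sin214°) = (-2.4871, -1.6776)
|BD| = 8.6513
circle(B,10.00) ∩ circle(D,8.00): a=6.4063, h=7.6785
  candidates: C₊=(2.3086,7.0974) cross=66.429; C₋=(5.2865,-7.9681) cross=-66.429
  mode + wants cross > 0 → take C=(2.3086,7.0974) (cross=66.429)
ex = (C−B)/|BC| = (0.4796,0.8775); ey = (-0.8775,0.4796)
P = B + -1.94·ex + -2.37·ey = (-1.3378,-4.5165)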